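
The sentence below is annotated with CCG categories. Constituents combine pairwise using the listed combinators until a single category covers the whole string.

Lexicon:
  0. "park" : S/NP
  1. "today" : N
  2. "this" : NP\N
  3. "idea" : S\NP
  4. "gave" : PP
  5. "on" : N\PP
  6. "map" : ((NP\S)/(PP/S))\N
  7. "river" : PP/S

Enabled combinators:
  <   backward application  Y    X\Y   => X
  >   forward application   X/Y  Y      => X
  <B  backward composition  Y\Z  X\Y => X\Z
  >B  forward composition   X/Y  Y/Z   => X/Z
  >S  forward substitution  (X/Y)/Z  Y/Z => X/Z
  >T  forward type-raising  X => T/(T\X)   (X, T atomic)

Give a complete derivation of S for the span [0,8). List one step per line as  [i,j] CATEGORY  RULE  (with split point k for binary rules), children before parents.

[0,1] S/NP  lex  "park"
[1,2] N  lex  "today"
[2,3] NP\N  lex  "this"
[1,3] NP  <  k=2
[3,4] S\NP  lex  "idea"
[1,4] S  <  k=3
[4,5] PP  lex  "gave"
[4,5] N/(N\PP)  >T
[5,6] N\PP  lex  "on"
[4,6] N  >  k=5
[6,7] ((NP\S)/(PP/S))\N  lex  "map"
[4,7] (NP\S)/(PP/S)  <  k=6
[7,8] PP/S  lex  "river"
[4,8] NP\S  >  k=7
[1,8] NP  <  k=4
[0,8] S  >  k=1

[0,8] S   >
  [0,1] "park" : S/NP
  [1,8] NP   <
    [1,4] S   <
      [1,3] NP   <
        [1,2] "today" : N
        [2,3] "this" : NP\N
      [3,4] "idea" : S\NP
    [4,8] NP\S   >
      [4,7] (NP\S)/(PP/S)   <
        [4,6] N   >
          [4,5] N/(N\PP)   >T
            [4,5] "gave" : PP
          [5,6] "on" : N\PP
        [6,7] "map" : ((NP\S)/(PP/S))\N
      [7,8] "river" : PP/S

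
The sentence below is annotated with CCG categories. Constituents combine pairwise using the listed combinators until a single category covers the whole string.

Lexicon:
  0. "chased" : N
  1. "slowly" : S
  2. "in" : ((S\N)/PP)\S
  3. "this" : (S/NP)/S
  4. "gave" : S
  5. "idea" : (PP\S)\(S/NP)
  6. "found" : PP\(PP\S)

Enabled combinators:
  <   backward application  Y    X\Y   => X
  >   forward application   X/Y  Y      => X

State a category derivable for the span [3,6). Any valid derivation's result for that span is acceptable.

[0,7] S   <
  [0,1] "chased" : N
  [1,7] S\N   >
    [1,3] (S\N)/PP   <
      [1,2] "slowly" : S
      [2,3] "in" : ((S\N)/PP)\S
    [3,7] PP   <
      [3,6] PP\S   <
        [3,5] S/NP   >
          [3,4] "this" : (S/NP)/S
          [4,5] "gave" : S
        [5,6] "idea" : (PP\S)\(S/NP)
      [6,7] "found" : PP\(PP\S)

PP\S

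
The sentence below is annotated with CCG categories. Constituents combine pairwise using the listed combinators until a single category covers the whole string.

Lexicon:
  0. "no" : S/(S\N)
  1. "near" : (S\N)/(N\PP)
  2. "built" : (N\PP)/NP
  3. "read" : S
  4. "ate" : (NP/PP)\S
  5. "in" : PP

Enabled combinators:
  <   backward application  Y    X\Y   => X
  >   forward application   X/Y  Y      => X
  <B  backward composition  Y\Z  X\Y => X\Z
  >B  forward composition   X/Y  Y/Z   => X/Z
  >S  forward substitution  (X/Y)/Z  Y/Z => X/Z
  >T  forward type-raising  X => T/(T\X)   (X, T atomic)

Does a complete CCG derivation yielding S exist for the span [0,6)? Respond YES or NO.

YES

[0,6] S   >
  [0,1] "no" : S/(S\N)
  [1,6] S\N   >
    [1,2] "near" : (S\N)/(N\PP)
    [2,6] N\PP   >
      [2,3] "built" : (N\PP)/NP
      [3,6] NP   >
        [3,5] NP/PP   <
          [3,4] "read" : S
          [4,5] "ate" : (NP/PP)\S
        [5,6] "in" : PP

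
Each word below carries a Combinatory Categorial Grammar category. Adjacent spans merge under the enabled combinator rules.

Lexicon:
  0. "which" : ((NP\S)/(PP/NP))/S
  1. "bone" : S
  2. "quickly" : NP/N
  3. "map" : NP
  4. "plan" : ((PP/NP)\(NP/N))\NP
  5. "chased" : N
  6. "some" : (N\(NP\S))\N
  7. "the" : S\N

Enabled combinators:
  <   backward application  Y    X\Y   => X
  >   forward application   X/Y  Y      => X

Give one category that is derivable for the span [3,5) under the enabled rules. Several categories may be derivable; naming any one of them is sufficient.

[0,8] S   <
  [0,7] N   <
    [0,5] NP\S   >
      [0,2] (NP\S)/(PP/NP)   >
        [0,1] "which" : ((NP\S)/(PP/NP))/S
        [1,2] "bone" : S
      [2,5] PP/NP   <
        [2,3] "quickly" : NP/N
        [3,5] (PP/NP)\(NP/N)   <
          [3,4] "map" : NP
          [4,5] "plan" : ((PP/NP)\(NP/N))\NP
    [5,7] N\(NP\S)   <
      [5,6] "chased" : N
      [6,7] "some" : (N\(NP\S))\N
  [7,8] "the" : S\N

(PP/NP)\(NP/N)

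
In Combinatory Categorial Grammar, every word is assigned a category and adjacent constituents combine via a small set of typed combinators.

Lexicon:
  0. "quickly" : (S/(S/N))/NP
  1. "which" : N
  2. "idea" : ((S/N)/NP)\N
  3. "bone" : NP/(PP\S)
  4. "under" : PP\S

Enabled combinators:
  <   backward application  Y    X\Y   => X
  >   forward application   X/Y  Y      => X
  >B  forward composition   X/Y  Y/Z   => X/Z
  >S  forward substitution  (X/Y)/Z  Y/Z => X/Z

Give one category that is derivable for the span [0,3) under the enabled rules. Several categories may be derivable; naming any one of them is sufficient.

S/NP

[0,5] S   >
  [0,3] S/NP   >S
    [0,1] "quickly" : (S/(S/N))/NP
    [1,3] (S/N)/NP   <
      [1,2] "which" : N
      [2,3] "idea" : ((S/N)/NP)\N
  [3,5] NP   >
    [3,4] "bone" : NP/(PP\S)
    [4,5] "under" : PP\S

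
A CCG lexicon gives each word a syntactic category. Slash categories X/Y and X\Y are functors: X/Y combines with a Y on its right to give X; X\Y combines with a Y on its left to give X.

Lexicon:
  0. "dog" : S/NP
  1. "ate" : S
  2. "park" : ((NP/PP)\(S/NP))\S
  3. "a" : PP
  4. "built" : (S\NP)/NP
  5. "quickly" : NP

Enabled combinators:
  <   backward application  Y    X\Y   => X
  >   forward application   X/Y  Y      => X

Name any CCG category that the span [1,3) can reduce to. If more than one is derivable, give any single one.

(NP/PP)\(S/NP)

[0,6] S   <
  [0,4] NP   >
    [0,3] NP/PP   <
      [0,1] "dog" : S/NP
      [1,3] (NP/PP)\(S/NP)   <
        [1,2] "ate" : S
        [2,3] "park" : ((NP/PP)\(S/NP))\S
    [3,4] "a" : PP
  [4,6] S\NP   >
    [4,5] "built" : (S\NP)/NP
    [5,6] "quickly" : NP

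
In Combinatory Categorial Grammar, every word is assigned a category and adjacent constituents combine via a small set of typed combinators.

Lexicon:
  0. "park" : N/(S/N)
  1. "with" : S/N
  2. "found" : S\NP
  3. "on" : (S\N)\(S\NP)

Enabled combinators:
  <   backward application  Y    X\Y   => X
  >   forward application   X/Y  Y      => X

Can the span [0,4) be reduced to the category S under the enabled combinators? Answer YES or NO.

YES

[0,4] S   <
  [0,2] N   >
    [0,1] "park" : N/(S/N)
    [1,2] "with" : S/N
  [2,4] S\N   <
    [2,3] "found" : S\NP
    [3,4] "on" : (S\N)\(S\NP)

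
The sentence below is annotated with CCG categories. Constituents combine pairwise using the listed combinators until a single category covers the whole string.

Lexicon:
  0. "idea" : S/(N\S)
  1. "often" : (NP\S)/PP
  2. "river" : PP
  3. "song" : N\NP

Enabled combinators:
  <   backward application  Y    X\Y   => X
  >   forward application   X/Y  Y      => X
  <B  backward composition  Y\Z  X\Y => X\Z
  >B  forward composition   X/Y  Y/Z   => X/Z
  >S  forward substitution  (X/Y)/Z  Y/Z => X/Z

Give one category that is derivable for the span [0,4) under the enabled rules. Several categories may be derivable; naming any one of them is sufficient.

S

[0,4] S   >
  [0,1] "idea" : S/(N\S)
  [1,4] N\S   <B
    [1,3] NP\S   >
      [1,2] "often" : (NP\S)/PP
      [2,3] "river" : PP
    [3,4] "song" : N\NP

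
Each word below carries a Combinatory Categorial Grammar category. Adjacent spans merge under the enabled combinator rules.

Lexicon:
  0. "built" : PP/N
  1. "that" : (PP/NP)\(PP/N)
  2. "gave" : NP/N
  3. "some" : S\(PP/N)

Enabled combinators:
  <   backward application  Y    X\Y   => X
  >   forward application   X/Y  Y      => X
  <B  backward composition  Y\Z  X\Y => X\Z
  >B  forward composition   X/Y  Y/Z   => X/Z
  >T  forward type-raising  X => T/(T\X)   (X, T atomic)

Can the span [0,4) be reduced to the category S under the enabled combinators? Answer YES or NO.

[0,4] S   <
  [0,3] PP/N   >B
    [0,2] PP/NP   <
      [0,1] "built" : PP/N
      [1,2] "that" : (PP/NP)\(PP/N)
    [2,3] "gave" : NP/N
  [3,4] "some" : S\(PP/N)

YES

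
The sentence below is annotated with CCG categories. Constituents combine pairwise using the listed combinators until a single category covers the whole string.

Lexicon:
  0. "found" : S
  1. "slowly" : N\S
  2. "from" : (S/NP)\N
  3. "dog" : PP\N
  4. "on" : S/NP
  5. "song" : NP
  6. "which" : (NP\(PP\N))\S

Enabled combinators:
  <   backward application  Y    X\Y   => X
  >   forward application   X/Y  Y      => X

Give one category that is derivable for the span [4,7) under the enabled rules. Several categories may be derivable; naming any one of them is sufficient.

NP\(PP\N)

[0,7] S   >
  [0,3] S/NP   <
    [0,2] N   <
      [0,1] "found" : S
      [1,2] "slowly" : N\S
    [2,3] "from" : (S/NP)\N
  [3,7] NP   <
    [3,4] "dog" : PP\N
    [4,7] NP\(PP\N)   <
      [4,6] S   >
        [4,5] "on" : S/NP
        [5,6] "song" : NP
      [6,7] "which" : (NP\(PP\N))\S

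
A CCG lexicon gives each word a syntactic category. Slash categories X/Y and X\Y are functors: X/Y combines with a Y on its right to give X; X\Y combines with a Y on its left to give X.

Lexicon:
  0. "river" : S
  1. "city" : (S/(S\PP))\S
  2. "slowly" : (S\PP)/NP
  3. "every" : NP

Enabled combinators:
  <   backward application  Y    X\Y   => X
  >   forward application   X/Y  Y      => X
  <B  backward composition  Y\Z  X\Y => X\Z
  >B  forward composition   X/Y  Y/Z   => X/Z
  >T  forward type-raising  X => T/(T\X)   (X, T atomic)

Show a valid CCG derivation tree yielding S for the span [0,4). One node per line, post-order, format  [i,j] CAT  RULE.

[0,1] S  lex  "river"
[1,2] (S/(S\PP))\S  lex  "city"
[0,2] S/(S\PP)  <  k=1
[2,3] (S\PP)/NP  lex  "slowly"
[0,3] S/NP  >B  k=2
[3,4] NP  lex  "every"
[0,4] S  >  k=3

[0,4] S   >
  [0,3] S/NP   >B
    [0,2] S/(S\PP)   <
      [0,1] "river" : S
      [1,2] "city" : (S/(S\PP))\S
    [2,3] "slowly" : (S\PP)/NP
  [3,4] "every" : NP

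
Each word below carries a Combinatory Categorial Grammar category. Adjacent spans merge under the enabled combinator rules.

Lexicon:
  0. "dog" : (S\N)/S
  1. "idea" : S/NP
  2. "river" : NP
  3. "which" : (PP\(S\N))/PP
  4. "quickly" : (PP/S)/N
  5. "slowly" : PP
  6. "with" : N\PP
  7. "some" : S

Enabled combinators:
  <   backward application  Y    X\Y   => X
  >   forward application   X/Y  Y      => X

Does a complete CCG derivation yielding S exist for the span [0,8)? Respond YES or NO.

(S\N)/S S/NP NP (PP\(S\N))/PP (PP/S)/N PP N\PP S
CKY chart[0,8] = {PP}; S ∉ chart

NO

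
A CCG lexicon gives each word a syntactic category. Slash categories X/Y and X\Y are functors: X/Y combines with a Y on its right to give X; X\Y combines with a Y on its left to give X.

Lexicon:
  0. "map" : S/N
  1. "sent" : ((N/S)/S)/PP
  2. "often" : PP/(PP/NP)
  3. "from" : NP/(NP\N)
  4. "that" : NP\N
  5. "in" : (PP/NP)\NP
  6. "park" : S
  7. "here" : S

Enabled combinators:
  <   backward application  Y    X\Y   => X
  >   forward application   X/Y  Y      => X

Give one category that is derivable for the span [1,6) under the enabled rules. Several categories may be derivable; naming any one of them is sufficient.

[0,8] S   >
  [0,1] "map" : S/N
  [1,8] N   >
    [1,7] N/S   >
      [1,6] (N/S)/S   >
        [1,2] "sent" : ((N/S)/S)/PP
        [2,6] PP   >
          [2,3] "often" : PP/(PP/NP)
          [3,6] PP/NP   <
            [3,5] NP   >
              [3,4] "from" : NP/(NP\N)
              [4,5] "that" : NP\N
            [5,6] "in" : (PP/NP)\NP
      [6,7] "park" : S
    [7,8] "here" : S

(N/S)/S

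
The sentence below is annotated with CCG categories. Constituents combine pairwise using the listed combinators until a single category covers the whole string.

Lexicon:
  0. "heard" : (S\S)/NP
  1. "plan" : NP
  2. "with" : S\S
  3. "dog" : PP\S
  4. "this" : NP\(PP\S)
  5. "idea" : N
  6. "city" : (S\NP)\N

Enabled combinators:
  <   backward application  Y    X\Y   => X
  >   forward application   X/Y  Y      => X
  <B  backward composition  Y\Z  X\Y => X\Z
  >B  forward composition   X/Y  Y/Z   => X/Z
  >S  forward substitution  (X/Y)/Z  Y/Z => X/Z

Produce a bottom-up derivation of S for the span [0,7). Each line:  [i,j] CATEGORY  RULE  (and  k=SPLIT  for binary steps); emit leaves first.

[0,1] (S\S)/NP  lex  "heard"
[1,2] NP  lex  "plan"
[0,2] S\S  >  k=1
[2,3] S\S  lex  "with"
[3,4] PP\S  lex  "dog"
[2,4] PP\S  <B  k=3
[0,4] PP\S  <B  k=2
[4,5] NP\(PP\S)  lex  "this"
[0,5] NP  <  k=4
[5,6] N  lex  "idea"
[6,7] (S\NP)\N  lex  "city"
[5,7] S\NP  <  k=6
[0,7] S  <  k=5

[0,7] S   <
  [0,5] NP   <
    [0,4] PP\S   <B
      [0,2] S\S   >
        [0,1] "heard" : (S\S)/NP
        [1,2] "plan" : NP
      [2,4] PP\S   <B
        [2,3] "with" : S\S
        [3,4] "dog" : PP\S
    [4,5] "this" : NP\(PP\S)
  [5,7] S\NP   <
    [5,6] "idea" : N
    [6,7] "city" : (S\NP)\N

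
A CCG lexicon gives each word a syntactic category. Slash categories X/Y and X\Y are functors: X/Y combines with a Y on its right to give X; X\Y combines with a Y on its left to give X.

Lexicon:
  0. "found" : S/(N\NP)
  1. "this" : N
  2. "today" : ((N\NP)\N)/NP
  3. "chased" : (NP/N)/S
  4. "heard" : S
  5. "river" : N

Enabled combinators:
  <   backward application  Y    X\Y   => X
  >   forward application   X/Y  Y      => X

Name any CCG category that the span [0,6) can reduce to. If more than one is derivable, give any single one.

S

[0,6] S   >
  [0,1] "found" : S/(N\NP)
  [1,6] N\NP   <
    [1,2] "this" : N
    [2,6] (N\NP)\N   >
      [2,3] "today" : ((N\NP)\N)/NP
      [3,6] NP   >
        [3,5] NP/N   >
          [3,4] "chased" : (NP/N)/S
          [4,5] "heard" : S
        [5,6] "river" : N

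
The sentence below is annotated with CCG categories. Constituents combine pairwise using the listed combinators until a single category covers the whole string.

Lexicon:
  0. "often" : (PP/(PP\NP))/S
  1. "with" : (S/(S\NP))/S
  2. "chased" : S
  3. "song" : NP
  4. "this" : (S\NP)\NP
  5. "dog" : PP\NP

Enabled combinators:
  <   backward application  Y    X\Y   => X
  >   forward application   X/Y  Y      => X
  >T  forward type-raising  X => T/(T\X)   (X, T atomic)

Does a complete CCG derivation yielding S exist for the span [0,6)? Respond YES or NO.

NO

(PP/(PP\NP))/S (S/(S\NP))/S S NP (S\NP)\NP PP\NP
CKY chart[0,6] = {N/(N\PP), NP/(NP\PP), PP, PP/(PP\PP), S/(S\PP)}; S ∉ chart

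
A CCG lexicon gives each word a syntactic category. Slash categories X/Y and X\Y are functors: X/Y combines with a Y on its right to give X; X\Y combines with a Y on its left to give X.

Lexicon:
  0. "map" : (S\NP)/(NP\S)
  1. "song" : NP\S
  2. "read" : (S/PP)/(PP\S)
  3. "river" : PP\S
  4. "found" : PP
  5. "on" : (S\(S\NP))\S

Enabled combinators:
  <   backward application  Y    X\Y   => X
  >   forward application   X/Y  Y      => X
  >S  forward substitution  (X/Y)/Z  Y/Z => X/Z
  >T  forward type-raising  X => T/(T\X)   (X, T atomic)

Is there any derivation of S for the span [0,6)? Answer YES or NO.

[0,6] S   <
  [0,2] S\NP   >
    [0,1] "map" : (S\NP)/(NP\S)
    [1,2] "song" : NP\S
  [2,6] S\(S\NP)   <
    [2,5] S   >
      [2,4] S/PP   >
        [2,3] "read" : (S/PP)/(PP\S)
        [3,4] "river" : PP\S
      [4,5] "found" : PP
    [5,6] "on" : (S\(S\NP))\S

YES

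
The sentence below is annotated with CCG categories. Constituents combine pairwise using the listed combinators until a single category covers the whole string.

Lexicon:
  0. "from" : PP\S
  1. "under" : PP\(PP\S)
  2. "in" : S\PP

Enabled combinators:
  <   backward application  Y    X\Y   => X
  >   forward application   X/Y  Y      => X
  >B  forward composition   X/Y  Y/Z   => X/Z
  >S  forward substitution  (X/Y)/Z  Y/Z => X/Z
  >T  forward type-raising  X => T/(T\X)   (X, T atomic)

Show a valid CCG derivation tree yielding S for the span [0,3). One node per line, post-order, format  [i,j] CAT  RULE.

[0,1] PP\S  lex  "from"
[1,2] PP\(PP\S)  lex  "under"
[0,2] PP  <  k=1
[2,3] S\PP  lex  "in"
[0,3] S  <  k=2

[0,3] S   <
  [0,2] PP   <
    [0,1] "from" : PP\S
    [1,2] "under" : PP\(PP\S)
  [2,3] "in" : S\PP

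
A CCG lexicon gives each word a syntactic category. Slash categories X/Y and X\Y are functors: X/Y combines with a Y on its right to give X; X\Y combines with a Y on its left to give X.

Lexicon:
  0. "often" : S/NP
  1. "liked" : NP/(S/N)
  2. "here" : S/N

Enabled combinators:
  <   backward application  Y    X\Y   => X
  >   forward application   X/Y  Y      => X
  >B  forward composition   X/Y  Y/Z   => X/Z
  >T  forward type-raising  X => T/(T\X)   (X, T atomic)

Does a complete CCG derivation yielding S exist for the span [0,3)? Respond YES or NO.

YES

[0,3] S   >
  [0,1] "often" : S/NP
  [1,3] NP   >
    [1,2] "liked" : NP/(S/N)
    [2,3] "here" : S/N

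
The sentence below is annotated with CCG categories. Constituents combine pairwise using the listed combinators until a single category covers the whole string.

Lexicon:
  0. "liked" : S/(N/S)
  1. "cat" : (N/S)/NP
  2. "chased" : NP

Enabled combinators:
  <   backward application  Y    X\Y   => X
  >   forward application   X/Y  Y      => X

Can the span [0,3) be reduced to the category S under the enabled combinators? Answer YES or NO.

YES

[0,3] S   >
  [0,1] "liked" : S/(N/S)
  [1,3] N/S   >
    [1,2] "cat" : (N/S)/NP
    [2,3] "chased" : NP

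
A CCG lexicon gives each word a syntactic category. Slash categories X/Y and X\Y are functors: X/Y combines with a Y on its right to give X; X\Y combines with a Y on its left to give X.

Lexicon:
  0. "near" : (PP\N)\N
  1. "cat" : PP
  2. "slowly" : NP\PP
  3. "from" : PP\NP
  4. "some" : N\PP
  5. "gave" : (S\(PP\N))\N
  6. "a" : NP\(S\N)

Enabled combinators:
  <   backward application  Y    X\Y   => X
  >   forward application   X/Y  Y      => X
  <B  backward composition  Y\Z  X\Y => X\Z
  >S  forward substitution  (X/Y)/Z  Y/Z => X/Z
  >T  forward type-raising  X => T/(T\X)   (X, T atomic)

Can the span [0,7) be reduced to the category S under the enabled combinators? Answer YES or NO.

NO

(PP\N)\N PP NP\PP PP\NP N\PP (S\(PP\N))\N NP\(S\N)
CKY chart[0,7] = {N/(N\NP), NP, NP/(NP\NP), PP/(PP\NP), S/(S\NP)}; S ∉ chart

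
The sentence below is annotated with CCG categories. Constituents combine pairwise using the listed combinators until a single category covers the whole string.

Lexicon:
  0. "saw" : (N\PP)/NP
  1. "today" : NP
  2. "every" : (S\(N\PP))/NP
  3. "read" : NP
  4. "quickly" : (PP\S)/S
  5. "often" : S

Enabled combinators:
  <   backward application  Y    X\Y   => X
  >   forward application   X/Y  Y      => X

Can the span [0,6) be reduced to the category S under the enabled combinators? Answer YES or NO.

(N\PP)/NP NP (S\(N\PP))/NP NP (PP\S)/S S
CKY chart[0,6] = {PP}; S ∉ chart

NO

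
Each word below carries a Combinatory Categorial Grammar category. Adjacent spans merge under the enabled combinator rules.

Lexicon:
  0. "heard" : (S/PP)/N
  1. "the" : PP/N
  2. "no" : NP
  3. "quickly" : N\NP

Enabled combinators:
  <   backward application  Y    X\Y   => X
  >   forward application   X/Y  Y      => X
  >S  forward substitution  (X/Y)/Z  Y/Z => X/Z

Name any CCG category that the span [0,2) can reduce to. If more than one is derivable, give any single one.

[0,4] S   >
  [0,2] S/N   >S
    [0,1] "heard" : (S/PP)/N
    [1,2] "the" : PP/N
  [2,4] N   <
    [2,3] "no" : NP
    [3,4] "quickly" : N\NP

S/N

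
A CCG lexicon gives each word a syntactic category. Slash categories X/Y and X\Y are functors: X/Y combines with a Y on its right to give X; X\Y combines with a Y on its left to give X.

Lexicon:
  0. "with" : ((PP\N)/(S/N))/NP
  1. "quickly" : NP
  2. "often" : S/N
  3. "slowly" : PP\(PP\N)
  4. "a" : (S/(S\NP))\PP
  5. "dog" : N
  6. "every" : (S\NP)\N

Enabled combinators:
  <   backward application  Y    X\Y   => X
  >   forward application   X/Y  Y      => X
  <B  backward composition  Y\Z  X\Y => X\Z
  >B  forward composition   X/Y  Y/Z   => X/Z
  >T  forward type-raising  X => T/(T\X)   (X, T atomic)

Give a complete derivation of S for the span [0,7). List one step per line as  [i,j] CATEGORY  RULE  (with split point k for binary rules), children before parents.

[0,1] ((PP\N)/(S/N))/NP  lex  "with"
[1,2] NP  lex  "quickly"
[0,2] (PP\N)/(S/N)  >  k=1
[2,3] S/N  lex  "often"
[0,3] PP\N  >  k=2
[3,4] PP\(PP\N)  lex  "slowly"
[0,4] PP  <  k=3
[4,5] (S/(S\NP))\PP  lex  "a"
[0,5] S/(S\NP)  <  k=4
[5,6] N  lex  "dog"
[6,7] (S\NP)\N  lex  "every"
[5,7] S\NP  <  k=6
[0,7] S  >  k=5

[0,7] S   >
  [0,5] S/(S\NP)   <
    [0,4] PP   <
      [0,3] PP\N   >
        [0,2] (PP\N)/(S/N)   >
          [0,1] "with" : ((PP\N)/(S/N))/NP
          [1,2] "quickly" : NP
        [2,3] "often" : S/N
      [3,4] "slowly" : PP\(PP\N)
    [4,5] "a" : (S/(S\NP))\PP
  [5,7] S\NP   <
    [5,6] "dog" : N
    [6,7] "every" : (S\NP)\N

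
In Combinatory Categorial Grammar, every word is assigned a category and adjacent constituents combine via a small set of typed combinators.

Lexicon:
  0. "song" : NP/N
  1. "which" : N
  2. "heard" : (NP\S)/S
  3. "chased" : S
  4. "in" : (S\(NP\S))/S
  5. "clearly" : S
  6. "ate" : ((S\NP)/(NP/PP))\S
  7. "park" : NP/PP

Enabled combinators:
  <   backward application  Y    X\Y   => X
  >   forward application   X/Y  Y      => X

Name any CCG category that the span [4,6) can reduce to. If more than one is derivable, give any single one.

S\(NP\S)

[0,8] S   <
  [0,2] NP   >
    [0,1] "song" : NP/N
    [1,2] "which" : N
  [2,8] S\NP   >
    [2,7] (S\NP)/(NP/PP)   <
      [2,6] S   <
        [2,4] NP\S   >
          [2,3] "heard" : (NP\S)/S
          [3,4] "chased" : S
        [4,6] S\(NP\S)   >
          [4,5] "in" : (S\(NP\S))/S
          [5,6] "clearly" : S
      [6,7] "ate" : ((S\NP)/(NP/PP))\S
    [7,8] "park" : NP/PP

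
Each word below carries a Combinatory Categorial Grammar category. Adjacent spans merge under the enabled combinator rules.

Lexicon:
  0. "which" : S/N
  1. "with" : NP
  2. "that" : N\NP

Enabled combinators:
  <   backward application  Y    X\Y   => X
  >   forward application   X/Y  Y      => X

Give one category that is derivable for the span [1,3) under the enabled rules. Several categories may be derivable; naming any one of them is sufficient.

N

[0,3] S   >
  [0,1] "which" : S/N
  [1,3] N   <
    [1,2] "with" : NP
    [2,3] "that" : N\NP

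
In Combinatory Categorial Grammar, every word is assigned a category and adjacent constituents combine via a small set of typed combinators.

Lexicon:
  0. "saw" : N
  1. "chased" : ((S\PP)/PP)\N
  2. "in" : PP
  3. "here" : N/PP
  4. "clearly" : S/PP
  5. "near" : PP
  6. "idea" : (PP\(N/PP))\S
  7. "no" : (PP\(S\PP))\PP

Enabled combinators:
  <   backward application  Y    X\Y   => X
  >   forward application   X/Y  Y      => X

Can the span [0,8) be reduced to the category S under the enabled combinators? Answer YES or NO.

NO

N ((S\PP)/PP)\N PP N/PP S/PP PP (PP\(N/PP))\S (PP\(S\PP))\PP
CKY chart[0,8] = {PP}; S ∉ chart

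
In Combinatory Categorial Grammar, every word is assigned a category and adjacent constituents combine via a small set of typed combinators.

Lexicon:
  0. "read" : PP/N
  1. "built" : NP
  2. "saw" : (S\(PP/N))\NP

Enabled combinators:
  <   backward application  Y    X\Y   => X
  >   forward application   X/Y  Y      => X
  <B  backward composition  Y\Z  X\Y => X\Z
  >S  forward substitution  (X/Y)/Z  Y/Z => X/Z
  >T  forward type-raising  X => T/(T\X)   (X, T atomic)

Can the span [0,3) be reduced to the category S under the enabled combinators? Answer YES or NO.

[0,3] S   <
  [0,1] "read" : PP/N
  [1,3] S\(PP/N)   <
    [1,2] "built" : NP
    [2,3] "saw" : (S\(PP/N))\NP

YES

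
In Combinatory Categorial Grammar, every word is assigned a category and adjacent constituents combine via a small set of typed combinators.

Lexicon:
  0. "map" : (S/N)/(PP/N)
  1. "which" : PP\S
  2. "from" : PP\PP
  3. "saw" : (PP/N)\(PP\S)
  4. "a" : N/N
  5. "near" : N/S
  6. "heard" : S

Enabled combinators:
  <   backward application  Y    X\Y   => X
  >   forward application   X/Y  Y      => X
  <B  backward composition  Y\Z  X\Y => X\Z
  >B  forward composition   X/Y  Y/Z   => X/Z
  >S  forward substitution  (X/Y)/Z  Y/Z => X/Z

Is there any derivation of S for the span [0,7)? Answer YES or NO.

[0,7] S   >
  [0,4] S/N   >
    [0,1] "map" : (S/N)/(PP/N)
    [1,4] PP/N   <
      [1,3] PP\S   <B
        [1,2] "which" : PP\S
        [2,3] "from" : PP\PP
      [3,4] "saw" : (PP/N)\(PP\S)
  [4,7] N   >
    [4,6] N/S   >B
      [4,5] "a" : N/N
      [5,6] "near" : N/S
    [6,7] "heard" : S

YES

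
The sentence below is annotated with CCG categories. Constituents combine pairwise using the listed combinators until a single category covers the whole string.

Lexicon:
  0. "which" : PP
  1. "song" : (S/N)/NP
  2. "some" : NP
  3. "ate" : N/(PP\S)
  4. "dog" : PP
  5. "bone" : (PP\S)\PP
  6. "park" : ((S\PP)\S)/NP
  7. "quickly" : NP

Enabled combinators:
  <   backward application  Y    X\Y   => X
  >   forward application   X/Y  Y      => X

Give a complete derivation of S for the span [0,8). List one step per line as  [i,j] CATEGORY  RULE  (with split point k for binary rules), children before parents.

[0,1] PP  lex  "which"
[1,2] (S/N)/NP  lex  "song"
[2,3] NP  lex  "some"
[1,3] S/N  >  k=2
[3,4] N/(PP\S)  lex  "ate"
[4,5] PP  lex  "dog"
[5,6] (PP\S)\PP  lex  "bone"
[4,6] PP\S  <  k=5
[3,6] N  >  k=4
[1,6] S  >  k=3
[6,7] ((S\PP)\S)/NP  lex  "park"
[7,8] NP  lex  "quickly"
[6,8] (S\PP)\S  >  k=7
[1,8] S\PP  <  k=6
[0,8] S  <  k=1

[0,8] S   <
  [0,1] "which" : PP
  [1,8] S\PP   <
    [1,6] S   >
      [1,3] S/N   >
        [1,2] "song" : (S/N)/NP
        [2,3] "some" : NP
      [3,6] N   >
        [3,4] "ate" : N/(PP\S)
        [4,6] PP\S   <
          [4,5] "dog" : PP
          [5,6] "bone" : (PP\S)\PP
    [6,8] (S\PP)\S   >
      [6,7] "park" : ((S\PP)\S)/NP
      [7,8] "quickly" : NP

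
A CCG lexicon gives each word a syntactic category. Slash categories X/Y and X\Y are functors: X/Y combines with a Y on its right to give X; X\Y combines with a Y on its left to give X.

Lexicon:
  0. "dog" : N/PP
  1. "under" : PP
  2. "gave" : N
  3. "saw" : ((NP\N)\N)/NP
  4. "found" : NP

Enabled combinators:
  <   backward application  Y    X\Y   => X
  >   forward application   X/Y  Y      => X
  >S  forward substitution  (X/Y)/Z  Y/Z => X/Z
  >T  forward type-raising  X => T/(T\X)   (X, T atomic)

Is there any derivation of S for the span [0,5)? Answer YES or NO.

N/PP PP N ((NP\N)\N)/NP NP
CKY chart[0,5] = {N/(N\NP), NP, NP/(NP\NP), PP/(PP\NP), S/(S\NP)}; S ∉ chart

NO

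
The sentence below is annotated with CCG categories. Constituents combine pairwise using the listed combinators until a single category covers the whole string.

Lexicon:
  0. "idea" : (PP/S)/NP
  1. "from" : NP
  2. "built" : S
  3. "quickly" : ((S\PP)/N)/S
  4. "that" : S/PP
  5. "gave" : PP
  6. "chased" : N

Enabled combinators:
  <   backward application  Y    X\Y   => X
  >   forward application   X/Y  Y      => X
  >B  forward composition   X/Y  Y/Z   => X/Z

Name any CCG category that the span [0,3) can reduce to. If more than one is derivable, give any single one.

PP

[0,7] S   <
  [0,3] PP   >
    [0,2] PP/S   >
      [0,1] "idea" : (PP/S)/NP
      [1,2] "from" : NP
    [2,3] "built" : S
  [3,7] S\PP   >
    [3,6] (S\PP)/N   >
      [3,4] "quickly" : ((S\PP)/N)/S
      [4,6] S   >
        [4,5] "that" : S/PP
        [5,6] "gave" : PP
    [6,7] "chased" : N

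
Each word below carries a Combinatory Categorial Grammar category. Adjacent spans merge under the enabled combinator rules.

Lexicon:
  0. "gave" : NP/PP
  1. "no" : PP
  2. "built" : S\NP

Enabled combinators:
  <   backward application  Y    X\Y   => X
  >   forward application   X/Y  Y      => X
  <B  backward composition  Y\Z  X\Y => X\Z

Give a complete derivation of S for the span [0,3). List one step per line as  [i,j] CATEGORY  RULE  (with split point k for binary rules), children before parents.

[0,3] S   <
  [0,2] NP   >
    [0,1] "gave" : NP/PP
    [1,2] "no" : PP
  [2,3] "built" : S\NP

[0,1] NP/PP  lex  "gave"
[1,2] PP  lex  "no"
[0,2] NP  >  k=1
[2,3] S\NP  lex  "built"
[0,3] S  <  k=2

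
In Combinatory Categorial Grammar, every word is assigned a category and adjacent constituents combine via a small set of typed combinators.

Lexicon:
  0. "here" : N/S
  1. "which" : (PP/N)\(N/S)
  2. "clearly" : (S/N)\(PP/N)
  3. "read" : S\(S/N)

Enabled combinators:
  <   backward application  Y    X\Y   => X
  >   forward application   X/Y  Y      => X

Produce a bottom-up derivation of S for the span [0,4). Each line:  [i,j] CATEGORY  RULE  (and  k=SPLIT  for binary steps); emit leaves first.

[0,1] N/S  lex  "here"
[1,2] (PP/N)\(N/S)  lex  "which"
[0,2] PP/N  <  k=1
[2,3] (S/N)\(PP/N)  lex  "clearly"
[0,3] S/N  <  k=2
[3,4] S\(S/N)  lex  "read"
[0,4] S  <  k=3

[0,4] S   <
  [0,3] S/N   <
    [0,2] PP/N   <
      [0,1] "here" : N/S
      [1,2] "which" : (PP/N)\(N/S)
    [2,3] "clearly" : (S/N)\(PP/N)
  [3,4] "read" : S\(S/N)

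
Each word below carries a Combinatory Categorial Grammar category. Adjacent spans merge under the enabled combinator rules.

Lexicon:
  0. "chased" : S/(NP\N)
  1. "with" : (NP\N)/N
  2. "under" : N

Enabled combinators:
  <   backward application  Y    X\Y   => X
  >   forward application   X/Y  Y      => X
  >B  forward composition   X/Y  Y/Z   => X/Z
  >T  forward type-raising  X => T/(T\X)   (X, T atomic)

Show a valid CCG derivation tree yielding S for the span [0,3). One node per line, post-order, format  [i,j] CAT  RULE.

[0,3] S   >
  [0,1] "chased" : S/(NP\N)
  [1,3] NP\N   >
    [1,2] "with" : (NP\N)/N
    [2,3] "under" : N

[0,1] S/(NP\N)  lex  "chased"
[1,2] (NP\N)/N  lex  "with"
[2,3] N  lex  "under"
[1,3] NP\N  >  k=2
[0,3] S  >  k=1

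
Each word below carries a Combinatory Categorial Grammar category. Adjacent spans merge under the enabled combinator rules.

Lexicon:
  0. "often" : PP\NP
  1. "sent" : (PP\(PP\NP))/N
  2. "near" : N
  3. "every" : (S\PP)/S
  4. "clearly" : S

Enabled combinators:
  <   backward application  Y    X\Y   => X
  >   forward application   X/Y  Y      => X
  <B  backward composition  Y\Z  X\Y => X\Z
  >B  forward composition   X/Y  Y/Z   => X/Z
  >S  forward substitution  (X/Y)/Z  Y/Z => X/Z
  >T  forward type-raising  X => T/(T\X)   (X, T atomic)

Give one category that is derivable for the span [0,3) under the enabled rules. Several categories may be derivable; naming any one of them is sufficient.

PP

[0,5] S   <
  [0,3] PP   <
    [0,1] "often" : PP\NP
    [1,3] PP\(PP\NP)   >
      [1,2] "sent" : (PP\(PP\NP))/N
      [2,3] "near" : N
  [3,5] S\PP   >
    [3,4] "every" : (S\PP)/S
    [4,5] "clearly" : S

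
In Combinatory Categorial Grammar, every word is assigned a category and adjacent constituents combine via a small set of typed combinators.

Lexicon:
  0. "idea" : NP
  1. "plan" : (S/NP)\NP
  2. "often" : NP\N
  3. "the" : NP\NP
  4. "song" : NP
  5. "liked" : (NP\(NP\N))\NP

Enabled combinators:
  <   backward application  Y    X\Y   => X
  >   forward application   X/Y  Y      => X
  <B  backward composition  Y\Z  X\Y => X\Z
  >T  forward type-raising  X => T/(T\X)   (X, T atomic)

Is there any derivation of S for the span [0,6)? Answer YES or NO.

YES

[0,6] S   >
  [0,2] S/NP   <
    [0,1] "idea" : NP
    [1,2] "plan" : (S/NP)\NP
  [2,6] NP   <
    [2,4] NP\N   <B
      [2,3] "often" : NP\N
      [3,4] "the" : NP\NP
    [4,6] NP\(NP\N)   <
      [4,5] "song" : NP
      [5,6] "liked" : (NP\(NP\N))\NP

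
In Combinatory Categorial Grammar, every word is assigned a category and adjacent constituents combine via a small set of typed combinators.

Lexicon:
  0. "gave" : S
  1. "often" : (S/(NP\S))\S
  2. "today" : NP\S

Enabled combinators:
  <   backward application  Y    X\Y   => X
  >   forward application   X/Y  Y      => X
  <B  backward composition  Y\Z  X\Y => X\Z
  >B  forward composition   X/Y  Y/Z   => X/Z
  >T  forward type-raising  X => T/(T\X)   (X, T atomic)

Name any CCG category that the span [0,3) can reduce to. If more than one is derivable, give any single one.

S

[0,3] S   >
  [0,2] S/(NP\S)   <
    [0,1] "gave" : S
    [1,2] "often" : (S/(NP\S))\S
  [2,3] "today" : NP\S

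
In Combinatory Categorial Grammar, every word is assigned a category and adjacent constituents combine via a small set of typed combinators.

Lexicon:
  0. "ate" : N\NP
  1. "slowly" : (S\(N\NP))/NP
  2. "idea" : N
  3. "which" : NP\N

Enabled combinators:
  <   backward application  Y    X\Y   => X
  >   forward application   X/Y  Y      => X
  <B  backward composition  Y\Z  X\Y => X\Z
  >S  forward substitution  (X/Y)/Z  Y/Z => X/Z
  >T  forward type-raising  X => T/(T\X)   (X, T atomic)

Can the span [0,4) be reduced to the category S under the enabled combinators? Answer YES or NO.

[0,4] S   <
  [0,1] "ate" : N\NP
  [1,4] S\(N\NP)   >
    [1,2] "slowly" : (S\(N\NP))/NP
    [2,4] NP   <
      [2,3] "idea" : N
      [3,4] "which" : NP\N

YES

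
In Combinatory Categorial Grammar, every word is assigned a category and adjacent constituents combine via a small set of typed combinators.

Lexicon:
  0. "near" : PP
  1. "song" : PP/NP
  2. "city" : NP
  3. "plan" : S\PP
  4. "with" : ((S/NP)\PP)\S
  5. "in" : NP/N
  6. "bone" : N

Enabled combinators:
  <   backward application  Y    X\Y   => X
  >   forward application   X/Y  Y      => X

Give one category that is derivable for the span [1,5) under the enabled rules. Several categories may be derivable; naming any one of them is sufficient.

[0,7] S   >
  [0,5] S/NP   <
    [0,1] "near" : PP
    [1,5] (S/NP)\PP   <
      [1,4] S   <
        [1,3] PP   >
          [1,2] "song" : PP/NP
          [2,3] "city" : NP
        [3,4] "plan" : S\PP
      [4,5] "with" : ((S/NP)\PP)\S
  [5,7] NP   >
    [5,6] "in" : NP/N
    [6,7] "bone" : N

(S/NP)\PP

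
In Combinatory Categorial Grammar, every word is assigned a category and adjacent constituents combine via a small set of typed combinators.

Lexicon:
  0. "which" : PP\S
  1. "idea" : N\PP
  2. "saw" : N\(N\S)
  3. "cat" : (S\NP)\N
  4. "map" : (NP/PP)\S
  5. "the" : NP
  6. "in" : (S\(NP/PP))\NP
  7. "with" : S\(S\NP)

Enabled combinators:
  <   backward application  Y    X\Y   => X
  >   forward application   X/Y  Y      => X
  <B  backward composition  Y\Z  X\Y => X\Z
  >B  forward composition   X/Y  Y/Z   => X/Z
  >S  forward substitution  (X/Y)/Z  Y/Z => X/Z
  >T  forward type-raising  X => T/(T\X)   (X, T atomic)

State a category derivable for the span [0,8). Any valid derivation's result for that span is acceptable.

S

[0,8] S   <
  [0,7] S\NP   <B
    [0,4] S\NP   <
      [0,3] N   <
        [0,2] N\S   <B
          [0,1] "which" : PP\S
          [1,2] "idea" : N\PP
        [2,3] "saw" : N\(N\S)
      [3,4] "cat" : (S\NP)\N
    [4,7] S\S   <B
      [4,5] "map" : (NP/PP)\S
      [5,7] S\(NP/PP)   <
        [5,6] "the" : NP
        [6,7] "in" : (S\(NP/PP))\NP
  [7,8] "with" : S\(S\NP)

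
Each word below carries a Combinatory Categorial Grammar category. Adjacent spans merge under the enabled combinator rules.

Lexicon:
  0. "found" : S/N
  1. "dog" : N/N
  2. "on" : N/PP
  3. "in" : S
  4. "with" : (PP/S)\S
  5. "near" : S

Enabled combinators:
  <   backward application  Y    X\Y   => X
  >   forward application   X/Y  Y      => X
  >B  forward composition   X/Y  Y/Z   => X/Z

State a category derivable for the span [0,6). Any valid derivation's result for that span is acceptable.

[0,6] S   >
  [0,2] S/N   >B
    [0,1] "found" : S/N
    [1,2] "dog" : N/N
  [2,6] N   >
    [2,5] N/S   >B
      [2,3] "on" : N/PP
      [3,5] PP/S   <
        [3,4] "in" : S
        [4,5] "with" : (PP/S)\S
    [5,6] "near" : S

S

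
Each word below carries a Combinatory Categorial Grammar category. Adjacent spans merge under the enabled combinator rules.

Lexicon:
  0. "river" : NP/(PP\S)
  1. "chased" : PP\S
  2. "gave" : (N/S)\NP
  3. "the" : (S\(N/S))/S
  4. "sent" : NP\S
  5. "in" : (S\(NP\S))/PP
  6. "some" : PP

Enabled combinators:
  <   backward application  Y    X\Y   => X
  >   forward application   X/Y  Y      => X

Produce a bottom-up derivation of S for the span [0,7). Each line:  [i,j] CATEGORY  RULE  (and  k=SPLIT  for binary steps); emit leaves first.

[0,7] S   <
  [0,3] N/S   <
    [0,2] NP   >
      [0,1] "river" : NP/(PP\S)
      [1,2] "chased" : PP\S
    [2,3] "gave" : (N/S)\NP
  [3,7] S\(N/S)   >
    [3,4] "the" : (S\(N/S))/S
    [4,7] S   <
      [4,5] "sent" : NP\S
      [5,7] S\(NP\S)   >
        [5,6] "in" : (S\(NP\S))/PP
        [6,7] "some" : PP

[0,1] NP/(PP\S)  lex  "river"
[1,2] PP\S  lex  "chased"
[0,2] NP  >  k=1
[2,3] (N/S)\NP  lex  "gave"
[0,3] N/S  <  k=2
[3,4] (S\(N/S))/S  lex  "the"
[4,5] NP\S  lex  "sent"
[5,6] (S\(NP\S))/PP  lex  "in"
[6,7] PP  lex  "some"
[5,7] S\(NP\S)  >  k=6
[4,7] S  <  k=5
[3,7] S\(N/S)  >  k=4
[0,7] S  <  k=3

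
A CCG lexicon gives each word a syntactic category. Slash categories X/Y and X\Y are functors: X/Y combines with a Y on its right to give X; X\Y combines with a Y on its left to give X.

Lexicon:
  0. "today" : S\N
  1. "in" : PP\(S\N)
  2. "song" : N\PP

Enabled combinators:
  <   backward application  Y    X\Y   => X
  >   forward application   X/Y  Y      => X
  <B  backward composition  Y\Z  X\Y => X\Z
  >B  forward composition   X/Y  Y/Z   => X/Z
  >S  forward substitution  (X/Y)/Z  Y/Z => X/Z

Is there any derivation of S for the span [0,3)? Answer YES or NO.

NO

S\N PP\(S\N) N\PP
CKY chart[0,3] = {N}; S ∉ chart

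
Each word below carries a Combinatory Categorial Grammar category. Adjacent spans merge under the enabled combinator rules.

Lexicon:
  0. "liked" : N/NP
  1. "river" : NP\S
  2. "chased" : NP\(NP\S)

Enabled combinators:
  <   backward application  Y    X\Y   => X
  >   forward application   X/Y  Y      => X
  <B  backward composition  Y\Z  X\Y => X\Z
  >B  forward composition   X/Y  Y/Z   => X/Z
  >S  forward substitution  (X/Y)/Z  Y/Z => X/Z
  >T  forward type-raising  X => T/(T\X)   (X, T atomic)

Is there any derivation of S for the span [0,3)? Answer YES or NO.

NO

N/NP NP\S NP\(NP\S)
CKY chart[0,3] = {N, N/(NP\NP), N/(N\N), NP/(NP\N), PP/(PP\N), S/(S\N)}; S ∉ chart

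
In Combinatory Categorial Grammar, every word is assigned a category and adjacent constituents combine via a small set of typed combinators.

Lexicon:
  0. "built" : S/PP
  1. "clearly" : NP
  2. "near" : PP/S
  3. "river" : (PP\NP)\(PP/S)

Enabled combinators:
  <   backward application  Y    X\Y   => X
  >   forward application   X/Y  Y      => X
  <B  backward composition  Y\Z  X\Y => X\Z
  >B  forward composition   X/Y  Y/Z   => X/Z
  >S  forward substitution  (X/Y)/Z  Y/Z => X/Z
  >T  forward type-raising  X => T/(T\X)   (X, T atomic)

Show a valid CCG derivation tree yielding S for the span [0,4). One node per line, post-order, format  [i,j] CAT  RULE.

[0,1] S/PP  lex  "built"
[1,2] NP  lex  "clearly"
[2,3] PP/S  lex  "near"
[3,4] (PP\NP)\(PP/S)  lex  "river"
[2,4] PP\NP  <  k=3
[1,4] PP  <  k=2
[0,4] S  >  k=1

[0,4] S   >
  [0,1] "built" : S/PP
  [1,4] PP   <
    [1,2] "clearly" : NP
    [2,4] PP\NP   <
      [2,3] "near" : PP/S
      [3,4] "river" : (PP\NP)\(PP/S)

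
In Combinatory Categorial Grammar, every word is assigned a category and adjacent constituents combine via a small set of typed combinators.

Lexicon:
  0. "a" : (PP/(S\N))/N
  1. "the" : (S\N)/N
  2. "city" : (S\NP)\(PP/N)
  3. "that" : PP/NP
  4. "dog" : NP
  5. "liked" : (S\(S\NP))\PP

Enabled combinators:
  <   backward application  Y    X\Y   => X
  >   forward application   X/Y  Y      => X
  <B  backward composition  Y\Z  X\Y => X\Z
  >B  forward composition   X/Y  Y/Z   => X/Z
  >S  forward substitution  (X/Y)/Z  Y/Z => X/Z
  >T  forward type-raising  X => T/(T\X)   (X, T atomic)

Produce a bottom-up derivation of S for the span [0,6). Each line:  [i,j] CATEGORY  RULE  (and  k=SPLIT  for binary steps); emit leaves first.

[0,6] S   <
  [0,3] S\NP   <
    [0,2] PP/N   >S
      [0,1] "a" : (PP/(S\N))/N
      [1,2] "the" : (S\N)/N
    [2,3] "city" : (S\NP)\(PP/N)
  [3,6] S\(S\NP)   <
    [3,5] PP   >
      [3,4] "that" : PP/NP
      [4,5] "dog" : NP
    [5,6] "liked" : (S\(S\NP))\PP

[0,1] (PP/(S\N))/N  lex  "a"
[1,2] (S\N)/N  lex  "the"
[0,2] PP/N  >S  k=1
[2,3] (S\NP)\(PP/N)  lex  "city"
[0,3] S\NP  <  k=2
[3,4] PP/NP  lex  "that"
[4,5] NP  lex  "dog"
[3,5] PP  >  k=4
[5,6] (S\(S\NP))\PP  lex  "liked"
[3,6] S\(S\NP)  <  k=5
[0,6] S  <  k=3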